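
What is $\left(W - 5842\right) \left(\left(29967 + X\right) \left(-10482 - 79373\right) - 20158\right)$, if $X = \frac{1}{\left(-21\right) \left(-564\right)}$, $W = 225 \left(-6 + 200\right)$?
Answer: $- \frac{301446940553228644}{2961} \approx -1.0181 \cdot 10^{14}$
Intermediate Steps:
$W = 43650$ ($W = 225 \cdot 194 = 43650$)
$X = \frac{1}{11844} \approx 8.4431 \cdot 10^{-5}$
$\left(W - 5842\right) \left(\left(29967 + X\right) \left(-10482 - 79373\right) - 20158\right) = \left(43650 - 5842\right) \left(\left(29967 + \frac{1}{11844}\right) \left(-10482 - 79373\right) - 20158\right) = 37808 \left(\frac{354929149}{11844} \left(-89855\right) - 20158\right) = 37808 \left(- \frac{31892158683395}{11844} - 20158\right) = 37808 \left(- \frac{31892397434747}{11844}\right) = - \frac{301446940553228644}{2961}$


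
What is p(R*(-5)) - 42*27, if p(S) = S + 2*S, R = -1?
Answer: -1119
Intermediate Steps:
p(S) = 3*S
p(R*(-5)) - 42*27 = 3*(-1*(-5)) - 42*27 = 3*5 - 1134 = 15 - 1134 = -1119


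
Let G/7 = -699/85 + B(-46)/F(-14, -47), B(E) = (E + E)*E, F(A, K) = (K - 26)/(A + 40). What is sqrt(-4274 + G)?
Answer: 9*I*sqrt(7074190195)/6205 ≈ 121.99*I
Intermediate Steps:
F(A, K) = (-26 + K)/(40 + A)
B(E) = 2*E**2 (B(E) = (2*E)*E = 2*E**2)
G = -65826229/6205 (G = 7*(-699/85 + (2*(-46)**2)/(((-26 - 47)/(40 - 14)))) = 7*(-699*1/85 + (2*2116)/((-73/26))) = 7*(-699/85 + 4232/(((1/26)*(-73)))) = 7*(-699/85 + 4232/(-73/26)) = 7*(-699/85 + 4232*(-26/73)) = 7*(-699/85 - 110032/73) = 7*(-9403747/6205) = -65826229/6205 ≈ -10609.)
sqrt(-4274 + G) = sqrt(-4274 - 65826229/6205) = sqrt(-92346399/6205) = 9*I*sqrt(7074190195)/6205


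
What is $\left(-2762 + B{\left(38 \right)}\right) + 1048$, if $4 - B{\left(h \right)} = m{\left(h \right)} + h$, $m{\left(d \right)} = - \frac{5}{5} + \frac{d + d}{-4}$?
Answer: $-1728$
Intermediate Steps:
$m{\left(d \right)} = -1 - \frac{d}{2}$ ($m{\left(d \right)} = \left(-5\right) \frac{1}{5} + 2 d \left(- \frac{1}{4}\right) = -1 - \frac{d}{2}$)
$B{\left(h \right)} = 5 - \frac{h}{2}$ ($B{\left(h \right)} = 4 - \left(\left(-1 - \frac{h}{2}\right) + h\right) = 4 - \left(-1 + \frac{h}{2}\right) = 5 - \frac{h}{2}$)
$\left(-2762 + B{\left(38 \right)}\right) + 1048 = \left(-2762 + \left(5 - 19\right)\right) + 1048 = \left(-2762 - 14\right) + 1048 = -2776 + 1048 = -1728$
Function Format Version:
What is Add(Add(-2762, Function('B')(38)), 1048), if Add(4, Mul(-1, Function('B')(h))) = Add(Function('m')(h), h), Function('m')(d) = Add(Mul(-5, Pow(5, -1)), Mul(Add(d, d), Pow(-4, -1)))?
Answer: -1728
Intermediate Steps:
Function('m')(d) = Add(-1, Mul(Rational(-1, 2), d)) (Function('m')(d) = Add(Mul(-5, Rational(1, 5)), Mul(Mul(2, d), Rational(-1, 4))) = Add(-1, Mul(Rational(-1, 2), d)))
Function('B')(h) = Add(5, Mul(Rational(-1, 2), h)) (Function('B')(h) = Add(4, Mul(-1, Add(Add(-1, Mul(Rational(-1, 2), h)), h))) = Add(4, Mul(-1, Add(-1, Mul(Rational(1, 2), h)))) = Add(4, Add(1, Mul(Rational(-1, 2), h))) = Add(5, Mul(Rational(-1, 2), h)))
Add(Add(-2762, Function('B')(38)), 1048) = Add(Add(-2762, Add(5, Mul(Rational(-1, 2), 38))), 1048) = Add(Add(-2762, Add(5, -19)), 1048) = Add(Add(-2762, -14), 1048) = Add(-2776, 1048) = -1728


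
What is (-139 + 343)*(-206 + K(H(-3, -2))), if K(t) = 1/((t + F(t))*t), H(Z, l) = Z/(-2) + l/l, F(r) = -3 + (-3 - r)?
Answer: -210188/5 ≈ -42038.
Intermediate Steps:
F(r) = -6 - r
H(Z, l) = 1 - Z/2 (H(Z, l) = Z*(-½) + 1 = -Z/2 + 1 = 1 - Z/2)
K(t) = -1/(6*t) (K(t) = 1/((t + (-6 - t))*t) = 1/(-6*t) = -1/(6*t))
(-139 + 343)*(-206 + K(H(-3, -2))) = (-139 + 343)*(-206 - 1/(6*(1 - ½*(-3)))) = 204*(-206 - 1/(6*(1 + 3/2))) = 204*(-206 - 1/(6*5/2)) = 204*(-206 - ⅙*⅖) = 204*(-206 - 1/15) = 204*(-3091/15) = -210188/5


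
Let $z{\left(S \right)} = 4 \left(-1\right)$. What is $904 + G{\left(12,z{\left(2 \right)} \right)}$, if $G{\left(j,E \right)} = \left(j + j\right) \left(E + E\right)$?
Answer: $712$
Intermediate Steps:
$z{\left(S \right)} = -4$
$G{\left(j,E \right)} = 4 E j$ ($G{\left(j,E \right)} = 2 j 2 E = 4 E j$)
$904 + G{\left(12,z{\left(2 \right)} \right)} = 904 + 4 \left(-4\right) 12 = 904 - 192 = 712$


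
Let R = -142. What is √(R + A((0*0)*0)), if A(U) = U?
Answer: I*√142 ≈ 11.916*I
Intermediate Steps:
√(R + A((0*0)*0)) = √(-142 + (0*0)*0) = √(-142 + 0*0) = √(-142 + 0) = √(-142) = I*√142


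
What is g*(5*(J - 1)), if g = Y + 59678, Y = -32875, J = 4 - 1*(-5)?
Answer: 1072120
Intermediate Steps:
J = 9 (J = 4 + 5 = 9)
g = 26803 (g = -32875 + 59678 = 26803)
g*(5*(J - 1)) = 26803*(5*(9 - 1)) = 26803*(5*8) = 26803*40 = 1072120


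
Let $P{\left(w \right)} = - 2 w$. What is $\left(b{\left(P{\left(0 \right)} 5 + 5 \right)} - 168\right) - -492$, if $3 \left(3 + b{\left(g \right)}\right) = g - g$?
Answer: $321$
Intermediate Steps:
$b{\left(g \right)} = -3$ ($b{\left(g \right)} = -3 + \frac{g - g}{3} = -3 + \frac{1}{3} \cdot 0 = -3 + 0 = -3$)
$\left(b{\left(P{\left(0 \right)} 5 + 5 \right)} - 168\right) - -492 = \left(-3 - 168\right) - -492 = -171 + 492 = 321$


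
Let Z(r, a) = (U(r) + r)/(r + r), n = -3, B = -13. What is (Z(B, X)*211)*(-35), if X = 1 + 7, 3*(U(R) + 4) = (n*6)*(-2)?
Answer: -36925/26 ≈ -1420.2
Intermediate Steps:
U(R) = 8 (U(R) = -4 + (-3*6*(-2))/3 = -4 + (-18*(-2))/3 = -4 + (1/3)*36 = -4 + 12 = 8)
X = 8
Z(r, a) = (8 + r)/(2*r) (Z(r, a) = (8 + r)/(r + r) = (8 + r)/((2*r)) = (8 + r)*(1/(2*r)) = (8 + r)/(2*r))
(Z(B, X)*211)*(-35) = (((1/2)*(8 - 13)/(-13))*211)*(-35) = (((1/2)*(-1/13)*(-5))*211)*(-35) = ((5/26)*211)*(-35) = (1055/26)*(-35) = -36925/26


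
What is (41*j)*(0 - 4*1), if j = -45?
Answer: 7380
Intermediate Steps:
(41*j)*(0 - 4*1) = (41*(-45))*(0 - 4*1) = -1845*(0 - 4) = -1845*(-4) = 7380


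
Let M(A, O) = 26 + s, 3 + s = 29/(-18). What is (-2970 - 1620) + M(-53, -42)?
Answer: -82235/18 ≈ -4568.6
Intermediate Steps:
s = -83/18 (s = -3 + 29/(-18) = -3 + 29*(-1/18) = -3 - 29/18 = -83/18 ≈ -4.6111)
M(A, O) = 385/18 (M(A, O) = 26 - 83/18 = 385/18)
(-2970 - 1620) + M(-53, -42) = (-2970 - 1620) + 385/18 = -4590 + 385/18 = -82235/18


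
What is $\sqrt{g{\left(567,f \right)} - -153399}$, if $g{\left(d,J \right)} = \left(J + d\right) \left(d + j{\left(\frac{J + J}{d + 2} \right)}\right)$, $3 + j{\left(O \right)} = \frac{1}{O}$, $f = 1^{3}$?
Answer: $\sqrt{635347} \approx 797.09$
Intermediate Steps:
$f = 1$
$j{\left(O \right)} = -3 + \frac{1}{O}$
$g{\left(d,J \right)} = \left(J + d\right) \left(-3 + d + \frac{2 + d}{2 J}\right)$ ($g{\left(d,J \right)} = \left(J + d\right) \left(d - \left(3 - \frac{1}{\left(J + J\right) \frac{1}{d + 2}}\right)\right) = \left(J + d\right) \left(d - \left(3 - \frac{1}{2 J \frac{1}{2 + d}}\right)\right) = \left(J + d\right) \left(d - \left(3 - \frac{2 + d}{2 J}\right)\right) = \left(J + d\right) \left(-3 + d + \frac{2 + d}{2 J}\right)$)
$\sqrt{g{\left(567,f \right)} - -153399} = \sqrt{\left(1 + 567^{2} - 3 - \frac{2835}{2} + 1 \cdot 567 + \frac{567}{1} + \frac{567^{2}}{2 \cdot 1}\right) - -153399} = \sqrt{\left(1 + 321489 - 3 - \frac{2835}{2} + 567 + 567 \cdot 1 + \frac{1}{2} \cdot 1 \cdot 321489\right) + \left(-38454 + 191853\right)} = \sqrt{\left(1 + 321489 - 3 - \frac{2835}{2} + 567 + 567 + \frac{321489}{2}\right) + 153399} = \sqrt{481948 + 153399} = \sqrt{635347}$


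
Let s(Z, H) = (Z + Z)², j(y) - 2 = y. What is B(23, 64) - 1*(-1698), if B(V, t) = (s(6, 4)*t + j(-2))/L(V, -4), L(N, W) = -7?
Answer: 2670/7 ≈ 381.43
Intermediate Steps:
j(y) = 2 + y
s(Z, H) = 4*Z² (s(Z, H) = (2*Z)² = 4*Z²)
B(V, t) = -144*t/7 (B(V, t) = ((4*6²)*t + (2 - 2))/(-7) = ((4*36)*t + 0)*(-⅐) = (144*t + 0)*(-⅐) = (144*t)*(-⅐) = -144*t/7)
B(23, 64) - 1*(-1698) = -144/7*64 - 1*(-1698) = -9216/7 + 1698 = 2670/7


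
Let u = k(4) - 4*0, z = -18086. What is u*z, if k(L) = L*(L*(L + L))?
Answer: -2315008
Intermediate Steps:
k(L) = 2*L³ (k(L) = L*(L*(2*L)) = L*(2*L²) = 2*L³)
u = 128 (u = 2*4³ - 4*0 = 2*64 + 0 = 128 + 0 = 128)
u*z = 128*(-18086) = -2315008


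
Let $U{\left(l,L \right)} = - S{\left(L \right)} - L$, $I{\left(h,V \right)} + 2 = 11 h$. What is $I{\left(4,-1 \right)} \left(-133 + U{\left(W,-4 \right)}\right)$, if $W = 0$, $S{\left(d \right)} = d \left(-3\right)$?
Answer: $-5922$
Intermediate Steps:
$S{\left(d \right)} = - 3 d$
$I{\left(h,V \right)} = -2 + 11 h$
$U{\left(l,L \right)} = 2 L$ ($U{\left(l,L \right)} = - \left(-3\right) L - L = 3 L - L = 2 L$)
$I{\left(4,-1 \right)} \left(-133 + U{\left(W,-4 \right)}\right) = \left(-2 + 11 \cdot 4\right) \left(-133 + 2 \left(-4\right)\right) = \left(-2 + 44\right) \left(-133 - 8\right) = 42 \left(-141\right) = -5922$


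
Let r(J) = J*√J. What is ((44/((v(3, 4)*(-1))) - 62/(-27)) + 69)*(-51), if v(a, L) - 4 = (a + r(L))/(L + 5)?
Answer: -1356311/423 ≈ -3206.4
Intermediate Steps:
r(J) = J^(3/2)
v(a, L) = 4 + (a + L^(3/2))/(5 + L) (v(a, L) = 4 + (a + L^(3/2))/(L + 5) = 4 + (a + L^(3/2))/(5 + L))
((44/((v(3, 4)*(-1))) - 62/(-27)) + 69)*(-51) = ((44/((((20 + 3 + 4^(3/2) + 4*4)/(5 + 4))*(-1))) - 62/(-27)) + 69)*(-51) = ((44/((((20 + 3 + 8 + 16)/9)*(-1))) - 62*(-1/27)) + 69)*(-51) = ((44/((((⅑)*47)*(-1))) + 62/27) + 69)*(-51) = ((44/(((47/9)*(-1))) + 62/27) + 69)*(-51) = ((44/(-47/9) + 62/27) + 69)*(-51) = ((44*(-9/47) + 62/27) + 69)*(-51) = ((-396/47 + 62/27) + 69)*(-51) = (-7778/1269 + 69)*(-51) = (79783/1269)*(-51) = -1356311/423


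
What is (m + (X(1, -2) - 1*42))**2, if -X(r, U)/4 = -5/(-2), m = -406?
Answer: 209764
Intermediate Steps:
X(r, U) = -10 (X(r, U) = -(-20)/(-2) = -(-20)*(-1)/2 = -4*5/2 = -10)
(m + (X(1, -2) - 1*42))**2 = (-406 + (-10 - 1*42))**2 = (-406 + (-10 - 42))**2 = (-406 - 52)**2 = (-458)**2 = 209764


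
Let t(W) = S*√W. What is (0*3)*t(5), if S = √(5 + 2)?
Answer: 0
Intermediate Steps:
S = √7 ≈ 2.6458
t(W) = √7*√W
(0*3)*t(5) = (0*3)*(√7*√5) = 0*√35 = 0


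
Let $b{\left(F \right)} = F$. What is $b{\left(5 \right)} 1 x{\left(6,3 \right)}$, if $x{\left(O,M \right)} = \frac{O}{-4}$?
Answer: $- \frac{15}{2} \approx -7.5$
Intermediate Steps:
$x{\left(O,M \right)} = - \frac{O}{4}$ ($x{\left(O,M \right)} = O \left(- \frac{1}{4}\right) = - \frac{O}{4}$)
$b{\left(5 \right)} 1 x{\left(6,3 \right)} = 5 \cdot 1 \left(\left(- \frac{1}{4}\right) 6\right) = 5 \left(- \frac{3}{2}\right) = - \frac{15}{2}$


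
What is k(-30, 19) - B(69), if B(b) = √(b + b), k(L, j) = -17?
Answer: -17 - √138 ≈ -28.747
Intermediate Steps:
B(b) = √2*√b (B(b) = √(2*b) = √2*√b)
k(-30, 19) - B(69) = -17 - √2*√69 = -17 - √138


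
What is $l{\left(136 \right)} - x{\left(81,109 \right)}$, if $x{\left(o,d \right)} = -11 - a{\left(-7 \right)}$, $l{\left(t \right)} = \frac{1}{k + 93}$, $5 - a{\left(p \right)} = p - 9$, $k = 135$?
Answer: $\frac{7297}{228} \approx 32.004$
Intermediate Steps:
$a{\left(p \right)} = 14 - p$ ($a{\left(p \right)} = 5 - \left(p - 9\right) = 5 - \left(-9 + p\right) = 14 - p$)
$l{\left(t \right)} = \frac{1}{228}$ ($l{\left(t \right)} = \frac{1}{135 + 93} = \frac{1}{228}$)
$x{\left(o,d \right)} = -32$ ($x{\left(o,d \right)} = -11 - \left(14 - -7\right) = -11 - \left(14 + 7\right) = -11 - 21 = -32$)
$l{\left(136 \right)} - x{\left(81,109 \right)} = \frac{1}{228} - -32 = \frac{1}{228} + 32 = \frac{7297}{228}$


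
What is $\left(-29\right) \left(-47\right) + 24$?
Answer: $1387$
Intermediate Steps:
$\left(-29\right) \left(-47\right) + 24 = 1363 + 24 = 1387$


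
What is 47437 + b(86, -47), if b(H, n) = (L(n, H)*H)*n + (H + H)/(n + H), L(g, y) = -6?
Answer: 2796043/39 ≈ 71693.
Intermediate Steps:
b(H, n) = -6*H*n + 2*H/(H + n) (b(H, n) = (-6*H)*n + (H + H)/(n + H) = -6*H*n + (2*H)/(H + n) = -6*H*n + 2*H/(H + n))
47437 + b(86, -47) = 47437 + 2*86*(1 - 3*(-47)² - 3*86*(-47))/(86 - 47) = 47437 + 2*86*(1 - 3*2209 + 12126)/39 = 47437 + 2*86*(1/39)*(1 - 6627 + 12126) = 47437 + 2*86*(1/39)*5500 = 47437 + 946000/39 = 2796043/39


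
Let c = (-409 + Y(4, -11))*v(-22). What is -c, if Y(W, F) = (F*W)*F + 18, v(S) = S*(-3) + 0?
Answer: -6138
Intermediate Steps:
v(S) = -3*S (v(S) = -3*S + 0 = -3*S)
Y(W, F) = 18 + W*F² (Y(W, F) = W*F² + 18 = 18 + W*F²)
c = 6138 (c = (-409 + (18 + 4*(-11)²))*(-3*(-22)) = (-409 + (18 + 4*121))*66 = (-409 + (18 + 484))*66 = (-409 + 502)*66 = 93*66 = 6138)
-c = -1*6138 = -6138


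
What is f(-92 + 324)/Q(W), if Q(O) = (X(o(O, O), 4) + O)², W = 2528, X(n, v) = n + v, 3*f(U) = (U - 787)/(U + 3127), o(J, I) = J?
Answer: -37/17200498480 ≈ -2.1511e-9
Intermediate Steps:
f(U) = (-787 + U)/(3*(3127 + U)) (f(U) = ((U - 787)/(U + 3127))/3 = ((-787 + U)/(3127 + U))/3 = (-787 + U)/(3*(3127 + U)))
Q(O) = (4 + 2*O)² (Q(O) = ((O + 4) + O)² = ((4 + O) + O)² = (4 + 2*O)²)
f(-92 + 324)/Q(W) = ((-787 + (-92 + 324))/(3*(3127 + (-92 + 324))))/((4*(2 + 2528)²)) = ((-787 + 232)/(3*(3127 + 232)))/((4*2530²)) = ((⅓)*(-555)/3359)/((4*6400900)) = ((⅓)*(1/3359)*(-555))/25603600 = -185/3359*1/25603600 = -37/17200498480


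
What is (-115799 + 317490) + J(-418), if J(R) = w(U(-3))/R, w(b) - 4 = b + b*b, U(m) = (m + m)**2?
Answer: 42152751/209 ≈ 2.0169e+5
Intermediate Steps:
U(m) = 4*m**2 (U(m) = (2*m)**2 = 4*m**2)
w(b) = 4 + b + b**2 (w(b) = 4 + (b + b*b) = 4 + (b + b**2) = 4 + b + b**2)
J(R) = 1336/R (J(R) = (4 + 4*(-3)**2 + (4*(-3)**2)**2)/R = (4 + 4*9 + (4*9)**2)/R = (4 + 36 + 36**2)/R = (4 + 36 + 1296)/R = 1336/R)
(-115799 + 317490) + J(-418) = (-115799 + 317490) + 1336/(-418) = 201691 + 1336*(-1/418) = 201691 - 668/209 = 42152751/209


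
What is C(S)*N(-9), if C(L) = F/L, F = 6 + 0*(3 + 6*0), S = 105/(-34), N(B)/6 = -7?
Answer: 408/5 ≈ 81.600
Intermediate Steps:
N(B) = -42 (N(B) = 6*(-7) = -42)
S = -105/34 (S = 105*(-1/34) = -105/34 ≈ -3.0882)
F = 6 (F = 6 + 0*(3 + 0) = 6 + 0*3 = 6 + 0 = 6)
C(L) = 6/L
C(S)*N(-9) = (6/(-105/34))*(-42) = (6*(-34/105))*(-42) = -68/35*(-42) = 408/5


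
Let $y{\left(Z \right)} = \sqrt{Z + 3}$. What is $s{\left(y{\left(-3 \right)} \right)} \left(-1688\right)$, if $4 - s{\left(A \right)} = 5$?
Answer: $1688$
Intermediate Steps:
$y{\left(Z \right)} = \sqrt{3 + Z}$
$s{\left(A \right)} = -1$ ($s{\left(A \right)} = 4 - 5 = -1$)
$s{\left(y{\left(-3 \right)} \right)} \left(-1688\right) = \left(-1\right) \left(-1688\right) = 1688$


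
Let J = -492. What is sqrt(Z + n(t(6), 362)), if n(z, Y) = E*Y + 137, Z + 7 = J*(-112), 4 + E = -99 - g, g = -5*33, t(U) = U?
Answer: sqrt(77678) ≈ 278.71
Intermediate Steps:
g = -165
E = 62 (E = -4 + (-99 - 1*(-165)) = -4 + (-99 + 165) = -4 + 66 = 62)
Z = 55097 (Z = -7 - 492*(-112) = -7 + 55104 = 55097)
n(z, Y) = 137 + 62*Y (n(z, Y) = 62*Y + 137 = 137 + 62*Y)
sqrt(Z + n(t(6), 362)) = sqrt(55097 + (137 + 62*362)) = sqrt(55097 + (137 + 22444)) = sqrt(55097 + 22581) = sqrt(77678)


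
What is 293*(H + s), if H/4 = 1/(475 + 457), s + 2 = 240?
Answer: 16248315/233 ≈ 69735.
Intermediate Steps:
s = 238 (s = -2 + 240 = 238)
H = 1/233 (H = 4/(475 + 457) = 4/932 = 4*(1/932) = 1/233 ≈ 0.0042918)
293*(H + s) = 293*(1/233 + 238) = 293*(55455/233) = 16248315/233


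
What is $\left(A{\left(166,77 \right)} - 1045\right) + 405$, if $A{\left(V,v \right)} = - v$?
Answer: $-717$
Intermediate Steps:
$\left(A{\left(166,77 \right)} - 1045\right) + 405 = \left(\left(-1\right) 77 - 1045\right) + 405 = \left(-77 - 1045\right) + 405 = -1122 + 405 = -717$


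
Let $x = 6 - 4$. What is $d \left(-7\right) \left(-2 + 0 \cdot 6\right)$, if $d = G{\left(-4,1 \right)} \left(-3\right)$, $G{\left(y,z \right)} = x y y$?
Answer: $-1344$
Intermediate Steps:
$x = 2$ ($x = 6 - 4 = 2$)
$G{\left(y,z \right)} = 2 y^{2}$ ($G{\left(y,z \right)} = 2 y y = 2 y^{2}$)
$d = -96$ ($d = 2 \left(-4\right)^{2} \left(-3\right) = 2 \cdot 16 \left(-3\right) = 32 \left(-3\right) = -96$)
$d \left(-7\right) \left(-2 + 0 \cdot 6\right) = \left(-96\right) \left(-7\right) \left(-2 + 0 \cdot 6\right) = 672 \left(-2 + 0\right) = 672 \left(-2\right) = -1344$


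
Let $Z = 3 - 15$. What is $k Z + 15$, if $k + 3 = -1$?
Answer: $63$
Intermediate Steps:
$k = -4$ ($k = -3 - 1 = -4$)
$Z = -12$ ($Z = 3 - 15 = -12$)
$k Z + 15 = \left(-4\right) \left(-12\right) + 15 = 48 + 15 = 63$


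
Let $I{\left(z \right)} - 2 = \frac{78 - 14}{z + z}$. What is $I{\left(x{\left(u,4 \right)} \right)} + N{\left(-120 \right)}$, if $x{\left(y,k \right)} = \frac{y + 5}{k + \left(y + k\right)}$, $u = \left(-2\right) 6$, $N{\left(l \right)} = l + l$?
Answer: $- \frac{1538}{7} \approx -219.71$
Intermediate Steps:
$N{\left(l \right)} = 2 l$
$u = -12$
$x{\left(y,k \right)} = \frac{5 + y}{y + 2 k}$ ($x{\left(y,k \right)} = \frac{5 + y}{k + \left(k + y\right)} = \frac{5 + y}{y + 2 k}$)
$I{\left(z \right)} = 2 + \frac{32}{z}$ ($I{\left(z \right)} = 2 + \frac{78 - 14}{z + z} = 2 + \frac{64}{2 z} = 2 + 64 \frac{1}{2 z} = 2 + \frac{32}{z}$)
$I{\left(x{\left(u,4 \right)} \right)} + N{\left(-120 \right)} = \left(2 + \frac{32}{\frac{1}{-12 + 2 \cdot 4} \left(5 - 12\right)}\right) + 2 \left(-120\right) = \left(2 + \frac{32}{\frac{1}{-12 + 8} \left(-7\right)}\right) - 240 = \left(2 + \frac{32}{\frac{1}{-4} \left(-7\right)}\right) - 240 = \left(2 + \frac{32}{\left(- \frac{1}{4}\right) \left(-7\right)}\right) - 240 = \left(2 + \frac{32}{\frac{7}{4}}\right) - 240 = \left(2 + 32 \cdot \frac{4}{7}\right) - 240 = \left(2 + \frac{128}{7}\right) - 240 = \frac{142}{7} - 240 = - \frac{1538}{7}$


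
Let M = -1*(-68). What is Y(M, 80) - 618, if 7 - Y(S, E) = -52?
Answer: -559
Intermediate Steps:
M = 68
Y(S, E) = 59 (Y(S, E) = 7 - 1*(-52) = 7 + 52 = 59)
Y(M, 80) - 618 = 59 - 618 = -559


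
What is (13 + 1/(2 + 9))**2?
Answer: 20736/121 ≈ 171.37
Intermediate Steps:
(13 + 1/(2 + 9))**2 = (13 + 1/11)**2 = (144/11)**2 = 20736/121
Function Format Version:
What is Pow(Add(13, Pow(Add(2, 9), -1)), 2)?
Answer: Rational(20736, 121) ≈ 171.37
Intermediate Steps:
Pow(Add(13, Pow(Add(2, 9), -1)), 2) = Pow(Add(13, Pow(11, -1)), 2) = Pow(Add(13, Rational(1, 11)), 2) = Pow(Rational(144, 11), 2) = Rational(20736, 121)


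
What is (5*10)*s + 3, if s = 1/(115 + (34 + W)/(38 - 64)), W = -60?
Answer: 199/58 ≈ 3.4310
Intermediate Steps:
s = 1/116 (s = 1/(115 + (34 - 60)/(38 - 64)) = 1/(115 - 26/(-26)) = 1/(115 - 26*(-1/26)) = 1/(115 + 1) = 1/116 ≈ 0.0086207)
(5*10)*s + 3 = (5*10)*(1/116) + 3 = 50*(1/116) + 3 = 25/58 + 3 = 199/58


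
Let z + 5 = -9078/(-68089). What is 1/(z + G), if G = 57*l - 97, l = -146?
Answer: -68089/573572658 ≈ -0.00011871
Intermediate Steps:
G = -8419 (G = 57*(-146) - 97 = -8322 - 97 = -8419)
z = -331367/68089 (z = -5 - 9078/(-68089) = -5 - 9078*(-1/68089) = -5 + 9078/68089 = -331367/68089 ≈ -4.8667)
1/(z + G) = 1/(-331367/68089 - 8419) = 1/(-573572658/68089) = -68089/573572658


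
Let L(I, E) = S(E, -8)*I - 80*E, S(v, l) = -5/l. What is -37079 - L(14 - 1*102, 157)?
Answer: -24464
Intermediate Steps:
L(I, E) = -80*E + 5*I/8 (L(I, E) = (-5/(-8))*I - 80*E = (-5*(-⅛))*I - 80*E = 5*I/8 - 80*E = -80*E + 5*I/8)
-37079 - L(14 - 1*102, 157) = -37079 - (-80*157 + 5*(14 - 1*102)/8) = -37079 - (-12560 + 5*(14 - 102)/8) = -37079 - (-12560 + (5/8)*(-88)) = -37079 - (-12560 - 55) = -37079 - 1*(-12615) = -37079 + 12615 = -24464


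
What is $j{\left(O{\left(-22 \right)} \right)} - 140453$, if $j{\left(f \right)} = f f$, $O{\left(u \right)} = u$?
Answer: $-139969$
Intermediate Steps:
$j{\left(f \right)} = f^{2}$
$j{\left(O{\left(-22 \right)} \right)} - 140453 = \left(-22\right)^{2} - 140453 = 484 - 140453 = -139969$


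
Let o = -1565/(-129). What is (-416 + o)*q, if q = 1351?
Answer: -70385749/129 ≈ -5.4563e+5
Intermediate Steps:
o = 1565/129 (o = -1565*(-1/129) = 1565/129 ≈ 12.132)
(-416 + o)*q = (-416 + 1565/129)*1351 = -52099/129*1351 = -70385749/129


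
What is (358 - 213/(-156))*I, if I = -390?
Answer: -280305/2 ≈ -1.4015e+5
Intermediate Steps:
(358 - 213/(-156))*I = (358 - 213/(-156))*(-390) = (358 - 213*(-1/156))*(-390) = (358 + 71/52)*(-390) = (18687/52)*(-390) = -280305/2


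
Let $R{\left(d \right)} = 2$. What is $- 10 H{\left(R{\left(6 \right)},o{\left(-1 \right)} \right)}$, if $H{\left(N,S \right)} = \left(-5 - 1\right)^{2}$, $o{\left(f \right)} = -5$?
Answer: $-360$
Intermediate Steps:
$H{\left(N,S \right)} = 36$ ($H{\left(N,S \right)} = \left(-6\right)^{2} = 36$)
$- 10 H{\left(R{\left(6 \right)},o{\left(-1 \right)} \right)} = \left(-10\right) 36 = -360$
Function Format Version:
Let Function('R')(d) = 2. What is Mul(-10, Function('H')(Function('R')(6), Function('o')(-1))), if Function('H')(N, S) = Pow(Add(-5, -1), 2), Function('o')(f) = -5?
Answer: -360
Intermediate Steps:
Function('H')(N, S) = 36 (Function('H')(N, S) = Pow(-6, 2) = 36)
Mul(-10, Function('H')(Function('R')(6), Function('o')(-1))) = Mul(-10, 36) = -360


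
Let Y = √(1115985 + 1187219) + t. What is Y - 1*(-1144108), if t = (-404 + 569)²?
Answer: 1171333 + 2*√575801 ≈ 1.1729e+6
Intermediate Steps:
t = 27225 (t = 165² = 27225)
Y = 27225 + 2*√575801 (Y = √(1115985 + 1187219) + 27225 = √2303204 + 27225 = 2*√575801 + 27225 = 27225 + 2*√575801 ≈ 28743.)
Y - 1*(-1144108) = (27225 + 2*√575801) - 1*(-1144108) = (27225 + 2*√575801) + 1144108 = 1171333 + 2*√575801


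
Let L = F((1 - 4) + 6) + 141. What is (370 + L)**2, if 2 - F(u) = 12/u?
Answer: 259081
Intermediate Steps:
F(u) = 2 - 12/u
L = 139 (L = (2 - 12/((1 - 4) + 6)) + 141 = (2 - 12/(-3 + 6)) + 141 = (2 - 12/3) + 141 = (2 - 12*1/3) + 141 = (2 - 4) + 141 = -2 + 141 = 139)
(370 + L)**2 = (370 + 139)**2 = 509**2 = 259081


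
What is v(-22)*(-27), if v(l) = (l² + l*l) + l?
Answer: -25542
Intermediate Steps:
v(l) = l + 2*l² (v(l) = (l² + l²) + l = 2*l² + l = l + 2*l²)
v(-22)*(-27) = -22*(1 + 2*(-22))*(-27) = -22*(1 - 44)*(-27) = -22*(-43)*(-27) = 946*(-27) = -25542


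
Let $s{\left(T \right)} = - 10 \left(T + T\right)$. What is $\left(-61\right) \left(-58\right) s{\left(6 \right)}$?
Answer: $-424560$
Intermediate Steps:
$s{\left(T \right)} = - 20 T$ ($s{\left(T \right)} = - 10 \cdot 2 T = - 20 T$)
$\left(-61\right) \left(-58\right) s{\left(6 \right)} = \left(-61\right) \left(-58\right) \left(\left(-20\right) 6\right) = 3538 \left(-120\right) = -424560$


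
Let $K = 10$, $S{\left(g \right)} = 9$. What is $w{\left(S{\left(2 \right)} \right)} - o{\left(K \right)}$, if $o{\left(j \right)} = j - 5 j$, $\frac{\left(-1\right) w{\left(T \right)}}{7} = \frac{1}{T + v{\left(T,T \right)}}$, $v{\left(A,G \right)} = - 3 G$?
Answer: $\frac{727}{18} \approx 40.389$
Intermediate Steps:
$w{\left(T \right)} = \frac{7}{2 T}$ ($w{\left(T \right)} = - \frac{7}{T - 3 T} = - \frac{7}{\left(-2\right) T} = - 7 \left(- \frac{1}{2 T}\right) = \frac{7}{2 T}$)
$o{\left(j \right)} = - 4 j$
$w{\left(S{\left(2 \right)} \right)} - o{\left(K \right)} = \frac{7}{2 \cdot 9} - \left(-4\right) 10 = \frac{7}{2} \cdot \frac{1}{9} - -40 = \frac{7}{18} + 40 = \frac{727}{18}$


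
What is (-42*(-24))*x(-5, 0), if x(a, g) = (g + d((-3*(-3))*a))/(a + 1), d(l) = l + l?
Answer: 22680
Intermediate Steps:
d(l) = 2*l
x(a, g) = (g + 18*a)/(1 + a) (x(a, g) = (g + 2*((-3*(-3))*a))/(a + 1) = (g + 2*(9*a))/(1 + a) = (g + 18*a)/(1 + a))
(-42*(-24))*x(-5, 0) = (-42*(-24))*((0 + 18*(-5))/(1 - 5)) = 1008*((0 - 90)/(-4)) = 1008*(-1/4*(-90)) = 1008*(45/2) = 22680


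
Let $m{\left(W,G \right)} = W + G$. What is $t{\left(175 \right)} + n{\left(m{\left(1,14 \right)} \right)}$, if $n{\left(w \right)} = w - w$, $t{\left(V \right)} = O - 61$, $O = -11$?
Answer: $-72$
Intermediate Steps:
$m{\left(W,G \right)} = G + W$
$t{\left(V \right)} = -72$ ($t{\left(V \right)} = -11 - 61 = -72$)
$n{\left(w \right)} = 0$
$t{\left(175 \right)} + n{\left(m{\left(1,14 \right)} \right)} = -72 + 0 = -72$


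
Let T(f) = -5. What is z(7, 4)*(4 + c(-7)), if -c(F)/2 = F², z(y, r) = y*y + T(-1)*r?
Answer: -2726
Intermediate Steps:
z(y, r) = y² - 5*r (z(y, r) = y*y - 5*r = y² - 5*r)
c(F) = -2*F²
z(7, 4)*(4 + c(-7)) = (7² - 5*4)*(4 - 2*(-7)²) = (49 - 20)*(4 - 2*49) = 29*(4 - 98) = 29*(-94) = -2726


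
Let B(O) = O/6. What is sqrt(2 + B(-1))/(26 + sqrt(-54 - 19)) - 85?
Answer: -85 + 13*sqrt(66)/2247 - I*sqrt(4818)/4494 ≈ -84.953 - 0.015445*I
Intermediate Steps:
B(O) = O/6 (B(O) = O*(1/6) = O/6)
sqrt(2 + B(-1))/(26 + sqrt(-54 - 19)) - 85 = sqrt(2 + (1/6)*(-1))/(26 + sqrt(-54 - 19)) - 85 = sqrt(2 - 1/6)/(26 + sqrt(-73)) - 85 = sqrt(11/6)/(26 + I*sqrt(73)) - 85 = (sqrt(66)/6)/(26 + I*sqrt(73)) - 85 = sqrt(66)/(6*(26 + I*sqrt(73))) - 85 = -85 + sqrt(66)/(6*(26 + I*sqrt(73)))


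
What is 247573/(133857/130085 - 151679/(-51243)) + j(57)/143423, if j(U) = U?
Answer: 33813164181450662901/544810643436374 ≈ 62064.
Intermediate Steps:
247573/(133857/130085 - 151679/(-51243)) + j(57)/143423 = 247573/(133857/130085 - 151679/(-51243)) + 57/143423 = 247573/(133857*(1/130085) - 151679*(-1/51243)) + 57*(1/143423) = 247573/(133857/130085 + 151679/51243) + 57/143423 = 247573/(26590396966/6665945655) + 57/143423 = 247573*(6665945655/26590396966) + 57/143423 = 1650308163645315/26590396966 + 57/143423 = 33813164181450662901/544810643436374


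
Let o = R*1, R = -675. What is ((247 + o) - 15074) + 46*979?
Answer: 29532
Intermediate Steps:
o = -675 (o = -675*1 = -675)
((247 + o) - 15074) + 46*979 = ((247 - 675) - 15074) + 46*979 = (-428 - 15074) + 45034 = -15502 + 45034 = 29532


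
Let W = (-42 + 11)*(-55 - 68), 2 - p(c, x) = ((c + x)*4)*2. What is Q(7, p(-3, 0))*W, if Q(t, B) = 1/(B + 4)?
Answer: 1271/10 ≈ 127.10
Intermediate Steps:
p(c, x) = 2 - 8*c - 8*x (p(c, x) = 2 - (c + x)*4*2 = 2 - (4*c + 4*x)*2 = 2 - (8*c + 8*x) = 2 + (-8*c - 8*x) = 2 - 8*c - 8*x)
Q(t, B) = 1/(4 + B)
W = 3813 (W = -31*(-123) = 3813)
Q(7, p(-3, 0))*W = 3813/(4 + (2 - 8*(-3) - 8*0)) = 3813/(4 + (2 + 24 + 0)) = 3813/(4 + 26) = 3813/30 = (1/30)*3813 = 1271/10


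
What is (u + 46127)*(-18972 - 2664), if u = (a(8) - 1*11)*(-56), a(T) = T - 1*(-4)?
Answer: -996792156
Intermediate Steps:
a(T) = 4 + T (a(T) = T + 4 = 4 + T)
u = -56 (u = ((4 + 8) - 1*11)*(-56) = (12 - 11)*(-56) = 1*(-56) = -56)
(u + 46127)*(-18972 - 2664) = (-56 + 46127)*(-18972 - 2664) = 46071*(-21636) = -996792156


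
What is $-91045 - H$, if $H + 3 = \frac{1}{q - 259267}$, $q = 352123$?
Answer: $- \frac{8453795953}{92856} \approx -91042.0$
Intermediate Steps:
$H = - \frac{278567}{92856}$ ($H = -3 + \frac{1}{352123 - 259267} = -3 + \frac{1}{92856} = - \frac{278567}{92856} \approx -3.0$)
$-91045 - H = -91045 - - \frac{278567}{92856} = -91045 + \frac{278567}{92856} = - \frac{8453795953}{92856}$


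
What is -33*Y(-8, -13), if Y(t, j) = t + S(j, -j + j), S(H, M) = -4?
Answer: 396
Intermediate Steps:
Y(t, j) = -4 + t (Y(t, j) = t - 4 = -4 + t)
-33*Y(-8, -13) = -33*(-4 - 8) = -33*(-12) = 396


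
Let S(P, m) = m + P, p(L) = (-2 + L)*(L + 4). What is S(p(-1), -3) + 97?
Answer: 85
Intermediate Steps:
p(L) = (-2 + L)*(4 + L)
S(P, m) = P + m
S(p(-1), -3) + 97 = ((-8 + (-1)² + 2*(-1)) - 3) + 97 = ((-8 + 1 - 2) - 3) + 97 = (-9 - 3) + 97 = -12 + 97 = 85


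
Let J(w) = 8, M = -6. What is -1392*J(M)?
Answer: -11136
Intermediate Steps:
-1392*J(M) = -1392*8 = -11136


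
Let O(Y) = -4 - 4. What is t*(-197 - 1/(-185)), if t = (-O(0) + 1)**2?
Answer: -2951964/185 ≈ -15957.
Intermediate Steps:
O(Y) = -8
t = 81 (t = (-1*(-8) + 1)**2 = (8 + 1)**2 = 9**2 = 81)
t*(-197 - 1/(-185)) = 81*(-197 - 1/(-185)) = 81*(-197 - 1*(-1/185)) = 81*(-197 + 1/185) = 81*(-36444/185) = -2951964/185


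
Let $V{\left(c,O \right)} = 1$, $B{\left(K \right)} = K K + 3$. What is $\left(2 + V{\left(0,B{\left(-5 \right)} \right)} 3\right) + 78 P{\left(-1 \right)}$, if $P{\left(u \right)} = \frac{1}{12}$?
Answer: $\frac{23}{2} \approx 11.5$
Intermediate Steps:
$B{\left(K \right)} = 3 + K^{2}$ ($B{\left(K \right)} = K^{2} + 3 = 3 + K^{2}$)
$P{\left(u \right)} = \frac{1}{12}$
$\left(2 + V{\left(0,B{\left(-5 \right)} \right)} 3\right) + 78 P{\left(-1 \right)} = \left(2 + 1 \cdot 3\right) + 78 \cdot \frac{1}{12} = \left(2 + 3\right) + \frac{13}{2} = 5 + \frac{13}{2} = \frac{23}{2}$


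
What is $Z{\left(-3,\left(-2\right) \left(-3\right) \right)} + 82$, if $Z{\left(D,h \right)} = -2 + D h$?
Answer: $62$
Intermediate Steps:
$Z{\left(-3,\left(-2\right) \left(-3\right) \right)} + 82 = \left(-2 - 3 \left(\left(-2\right) \left(-3\right)\right)\right) + 82 = \left(-2 - 18\right) + 82 = -20 + 82 = 62$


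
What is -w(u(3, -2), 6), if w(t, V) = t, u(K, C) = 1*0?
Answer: 0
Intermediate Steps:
u(K, C) = 0
-w(u(3, -2), 6) = -0 = -1*0 = 0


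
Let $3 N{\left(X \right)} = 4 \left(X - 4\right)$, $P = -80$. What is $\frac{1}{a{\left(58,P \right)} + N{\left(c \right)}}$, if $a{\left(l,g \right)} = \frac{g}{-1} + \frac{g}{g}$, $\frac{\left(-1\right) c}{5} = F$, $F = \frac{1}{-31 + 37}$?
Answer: $\frac{9}{671} \approx 0.013413$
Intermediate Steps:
$F = \frac{1}{6} \approx 0.16667$
$c = - \frac{5}{6}$ ($c = \left(-5\right) \frac{1}{6} = - \frac{5}{6} \approx -0.83333$)
$N{\left(X \right)} = - \frac{16}{3} + \frac{4 X}{3}$ ($N{\left(X \right)} = \frac{4 \left(X - 4\right)}{3} = \frac{4 \left(-4 + X\right)}{3} = \frac{-16 + 4 X}{3} = - \frac{16}{3} + \frac{4 X}{3}$)
$a{\left(l,g \right)} = 1 - g$ ($a{\left(l,g \right)} = g \left(-1\right) + 1 = - g + 1 = 1 - g$)
$\frac{1}{a{\left(58,P \right)} + N{\left(c \right)}} = \frac{1}{\left(1 - -80\right) + \left(- \frac{16}{3} + \frac{4}{3} \left(- \frac{5}{6}\right)\right)} = \frac{1}{\left(1 + 80\right) - \frac{58}{9}} = \frac{1}{81 - \frac{58}{9}} = \frac{1}{\frac{671}{9}} = \frac{9}{671}$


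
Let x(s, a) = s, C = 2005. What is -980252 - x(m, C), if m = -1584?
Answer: -978668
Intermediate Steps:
-980252 - x(m, C) = -980252 - 1*(-1584) = -980252 + 1584 = -978668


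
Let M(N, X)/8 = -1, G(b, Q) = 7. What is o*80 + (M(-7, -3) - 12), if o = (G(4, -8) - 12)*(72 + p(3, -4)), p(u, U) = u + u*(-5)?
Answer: -24020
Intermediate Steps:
M(N, X) = -8 (M(N, X) = 8*(-1) = -8)
p(u, U) = -4*u (p(u, U) = u - 5*u = -4*u)
o = -300 (o = (7 - 12)*(72 - 4*3) = -5*(72 - 12) = -5*60 = -300)
o*80 + (M(-7, -3) - 12) = -300*80 + (-8 - 12) = -24000 - 20 = -24020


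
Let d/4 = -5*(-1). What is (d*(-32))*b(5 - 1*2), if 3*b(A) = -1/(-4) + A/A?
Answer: -800/3 ≈ -266.67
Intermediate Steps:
d = 20 (d = 4*(-5*(-1)) = 4*5 = 20)
b(A) = 5/12 (b(A) = (-1/(-4) + A/A)/3 = (-1*(-¼) + 1)/3 = (¼ + 1)/3 = (⅓)*(5/4) = 5/12)
(d*(-32))*b(5 - 1*2) = (20*(-32))*(5/12) = -640*5/12 = -800/3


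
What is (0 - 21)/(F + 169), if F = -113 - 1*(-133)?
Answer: -1/9 ≈ -0.11111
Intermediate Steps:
F = 20 (F = -113 + 133 = 20)
(0 - 21)/(F + 169) = (0 - 21)/(20 + 169) = -21/189 = -21*1/189 = -1/9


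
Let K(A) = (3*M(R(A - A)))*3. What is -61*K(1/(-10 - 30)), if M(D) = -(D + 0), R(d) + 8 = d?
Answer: -4392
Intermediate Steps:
R(d) = -8 + d
M(D) = -D
K(A) = 72 (K(A) = (3*(-(-8 + (A - A))))*3 = (3*(-(-8 + 0)))*3 = (3*(-1*(-8)))*3 = (3*8)*3 = 24*3 = 72)
-61*K(1/(-10 - 30)) = -61*72 = -4392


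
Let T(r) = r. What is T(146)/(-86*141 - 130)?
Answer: -73/6128 ≈ -0.011913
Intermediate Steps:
T(146)/(-86*141 - 130) = 146/(-86*141 - 130) = 146/(-12126 - 130) = 146/(-12256) = 146*(-1/12256) = -73/6128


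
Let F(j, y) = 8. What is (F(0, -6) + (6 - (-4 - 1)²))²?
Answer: 121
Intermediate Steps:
(F(0, -6) + (6 - (-4 - 1)²))² = (8 + (6 - (-4 - 1)²))² = (8 + (6 - 1*(-5)²))² = (8 + (6 - 1*25))² = (8 + (6 - 25))² = (8 - 19)² = (-11)² = 121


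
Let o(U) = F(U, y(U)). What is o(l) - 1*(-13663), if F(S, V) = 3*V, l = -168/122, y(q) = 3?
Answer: 13672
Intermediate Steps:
l = -84/61 (l = -168*1/122 = -84/61 ≈ -1.3770)
o(U) = 9 (o(U) = 3*3 = 9)
o(l) - 1*(-13663) = 9 - 1*(-13663) = 9 + 13663 = 13672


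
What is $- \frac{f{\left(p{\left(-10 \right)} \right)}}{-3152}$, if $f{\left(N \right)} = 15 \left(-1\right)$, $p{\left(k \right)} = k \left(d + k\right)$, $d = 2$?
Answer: $- \frac{15}{3152} \approx -0.0047589$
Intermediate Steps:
$p{\left(k \right)} = k \left(2 + k\right)$
$f{\left(N \right)} = -15$
$- \frac{f{\left(p{\left(-10 \right)} \right)}}{-3152} = - \frac{-15}{-3152} = - \frac{\left(-15\right) \left(-1\right)}{3152} = \left(-1\right) \frac{15}{3152} = - \frac{15}{3152}$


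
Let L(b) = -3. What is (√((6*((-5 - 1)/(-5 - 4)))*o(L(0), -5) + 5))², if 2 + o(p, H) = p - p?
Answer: -3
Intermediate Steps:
o(p, H) = -2 (o(p, H) = -2 + (p - p) = -2 + 0 = -2)
(√((6*((-5 - 1)/(-5 - 4)))*o(L(0), -5) + 5))² = (√((6*((-5 - 1)/(-5 - 4)))*(-2) + 5))² = (√((6*(-6/(-9)))*(-2) + 5))² = (√((6*(-6*(-⅑)))*(-2) + 5))² = (√((6*(⅔))*(-2) + 5))² = (√(4*(-2) + 5))² = (√(-8 + 5))² = (√(-3))² = (I*√3)² = -3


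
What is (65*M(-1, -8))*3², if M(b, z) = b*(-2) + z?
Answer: -3510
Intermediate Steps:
M(b, z) = z - 2*b (M(b, z) = -2*b + z = z - 2*b)
(65*M(-1, -8))*3² = (65*(-8 - 2*(-1)))*3² = (65*(-8 + 2))*9 = (65*(-6))*9 = -390*9 = -3510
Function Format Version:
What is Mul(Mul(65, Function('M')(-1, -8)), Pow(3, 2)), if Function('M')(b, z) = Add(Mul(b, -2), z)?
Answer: -3510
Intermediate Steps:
Function('M')(b, z) = Add(z, Mul(-2, b)) (Function('M')(b, z) = Add(Mul(-2, b), z) = Add(z, Mul(-2, b)))
Mul(Mul(65, Function('M')(-1, -8)), Pow(3, 2)) = Mul(Mul(65, Add(-8, Mul(-2, -1))), Pow(3, 2)) = Mul(Mul(65, Add(-8, 2)), 9) = Mul(Mul(65, -6), 9) = Mul(-390, 9) = -3510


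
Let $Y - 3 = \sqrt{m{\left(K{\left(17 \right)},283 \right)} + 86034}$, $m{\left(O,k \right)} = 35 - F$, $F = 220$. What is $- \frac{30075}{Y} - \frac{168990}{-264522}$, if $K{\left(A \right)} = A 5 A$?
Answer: $- \frac{1317579685}{13049752} \approx -100.97$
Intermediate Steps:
$K{\left(A \right)} = 5 A^{2}$ ($K{\left(A \right)} = 5 A A = 5 A^{2}$)
$m{\left(O,k \right)} = -185$ ($m{\left(O,k \right)} = 35 - 220 = -185$)
$Y = 296$ ($Y = 3 + \sqrt{-185 + 86034} = 3 + \sqrt{85849} = 3 + 293 = 296$)
$- \frac{30075}{Y} - \frac{168990}{-264522} = - \frac{30075}{296} - \frac{168990}{-264522} = \left(-30075\right) \frac{1}{296} - - \frac{28165}{44087} = - \frac{30075}{296} + \frac{28165}{44087} = - \frac{1317579685}{13049752}$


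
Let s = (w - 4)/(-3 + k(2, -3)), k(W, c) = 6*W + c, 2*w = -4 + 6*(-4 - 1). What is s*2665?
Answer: -18655/2 ≈ -9327.5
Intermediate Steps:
w = -17 (w = (-4 + 6*(-4 - 1))/2 = (-4 + 6*(-5))/2 = (-4 - 30)/2 = (½)*(-34) = -17)
k(W, c) = c + 6*W
s = -7/2 (s = (-17 - 4)/(-3 + (-3 + 6*2)) = -21/(-3 + (-3 + 12)) = -21/(-3 + 9) = -21/6 = -21*⅙ = -7/2 ≈ -3.5000)
s*2665 = -7/2*2665 = -18655/2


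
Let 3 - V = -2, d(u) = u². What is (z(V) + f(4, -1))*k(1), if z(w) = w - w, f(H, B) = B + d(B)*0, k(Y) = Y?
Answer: -1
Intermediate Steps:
V = 5 (V = 3 - 1*(-2) = 3 + 2 = 5)
f(H, B) = B (f(H, B) = B + B²*0 = B + 0 = B)
z(w) = 0
(z(V) + f(4, -1))*k(1) = (0 - 1)*1 = -1*1 = -1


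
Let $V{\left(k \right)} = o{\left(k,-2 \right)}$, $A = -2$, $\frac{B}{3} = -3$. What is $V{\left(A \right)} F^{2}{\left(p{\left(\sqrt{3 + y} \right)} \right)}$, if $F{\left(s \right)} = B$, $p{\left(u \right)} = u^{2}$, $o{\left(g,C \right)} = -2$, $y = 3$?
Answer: $-162$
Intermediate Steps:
$B = -9$ ($B = 3 \left(-3\right) = -9$)
$F{\left(s \right)} = -9$
$V{\left(k \right)} = -2$
$V{\left(A \right)} F^{2}{\left(p{\left(\sqrt{3 + y} \right)} \right)} = - 2 \left(-9\right)^{2} = \left(-2\right) 81 = -162$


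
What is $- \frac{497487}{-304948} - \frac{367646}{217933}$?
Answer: $- \frac{3694078037}{66458232484} \approx -0.055585$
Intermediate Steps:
$- \frac{497487}{-304948} - \frac{367646}{217933} = \left(-497487\right) \left(- \frac{1}{304948}\right) - \frac{367646}{217933} = \frac{497487}{304948} - \frac{367646}{217933} = - \frac{3694078037}{66458232484}$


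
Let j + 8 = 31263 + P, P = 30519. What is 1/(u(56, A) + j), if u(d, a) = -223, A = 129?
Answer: 1/61551 ≈ 1.6247e-5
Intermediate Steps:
j = 61774 (j = -8 + (31263 + 30519) = -8 + 61782 = 61774)
1/(u(56, A) + j) = 1/(-223 + 61774) = 1/61551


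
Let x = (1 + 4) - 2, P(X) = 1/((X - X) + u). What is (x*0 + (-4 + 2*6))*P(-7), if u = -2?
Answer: -4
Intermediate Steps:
P(X) = -½ (P(X) = 1/((X - X) - 2) = 1/(0 - 2) = 1/(-2) = -½)
x = 3 (x = 5 - 2 = 3)
(x*0 + (-4 + 2*6))*P(-7) = (3*0 + (-4 + 2*6))*(-½) = (0 + (-4 + 12))*(-½) = (0 + 8)*(-½) = 8*(-½) = -4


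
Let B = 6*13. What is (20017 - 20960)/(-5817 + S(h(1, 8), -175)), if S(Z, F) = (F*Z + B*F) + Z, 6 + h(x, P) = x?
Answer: 943/18597 ≈ 0.050707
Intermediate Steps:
B = 78
h(x, P) = -6 + x
S(Z, F) = Z + 78*F + F*Z (S(Z, F) = (F*Z + 78*F) + Z = (78*F + F*Z) + Z = Z + 78*F + F*Z)
(20017 - 20960)/(-5817 + S(h(1, 8), -175)) = (20017 - 20960)/(-5817 + ((-6 + 1) + 78*(-175) - 175*(-6 + 1))) = -943/(-5817 + (-5 - 13650 - 175*(-5))) = -943/(-5817 + (-5 - 13650 + 875)) = -943/(-5817 - 12780) = -943/(-18597) = -943*(-1/18597) = 943/18597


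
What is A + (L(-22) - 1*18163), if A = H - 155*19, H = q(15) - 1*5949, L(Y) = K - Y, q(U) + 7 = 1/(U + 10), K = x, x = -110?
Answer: -678799/25 ≈ -27152.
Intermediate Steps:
K = -110
q(U) = -7 + 1/(10 + U) (q(U) = -7 + 1/(U + 10) = -7 + 1/(10 + U))
L(Y) = -110 - Y
H = -148899/25 (H = (-69 - 7*15)/(10 + 15) - 1*5949 = (-69 - 105)/25 - 5949 = (1/25)*(-174) - 5949 = -174/25 - 5949 = -148899/25 ≈ -5956.0)
A = -222524/25 (A = -148899/25 - 155*19 = -148899/25 - 1*2945 = -148899/25 - 2945 = -222524/25 ≈ -8901.0)
A + (L(-22) - 1*18163) = -222524/25 + ((-110 - 1*(-22)) - 1*18163) = -222524/25 + ((-110 + 22) - 18163) = -222524/25 + (-88 - 18163) = -222524/25 - 18251 = -678799/25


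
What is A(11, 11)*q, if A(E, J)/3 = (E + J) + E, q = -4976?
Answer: -492624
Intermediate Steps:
A(E, J) = 3*J + 6*E (A(E, J) = 3*((E + J) + E) = 3*(J + 2*E) = 3*J + 6*E)
A(11, 11)*q = (3*11 + 6*11)*(-4976) = (33 + 66)*(-4976) = 99*(-4976) = -492624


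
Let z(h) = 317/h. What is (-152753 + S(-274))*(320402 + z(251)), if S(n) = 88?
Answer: -12277505398635/251 ≈ -4.8914e+10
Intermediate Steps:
(-152753 + S(-274))*(320402 + z(251)) = (-152753 + 88)*(320402 + 317/251) = -152665*(320402 + 317*(1/251)) = -152665*(320402 + 317/251) = -152665*80421219/251 = -12277505398635/251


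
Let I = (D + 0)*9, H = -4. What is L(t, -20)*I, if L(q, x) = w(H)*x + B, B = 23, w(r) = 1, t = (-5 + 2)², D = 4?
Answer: 108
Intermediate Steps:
t = 9 (t = (-3)² = 9)
I = 36 (I = (4 + 0)*9 = 4*9 = 36)
L(q, x) = 23 + x (L(q, x) = 1*x + 23 = x + 23 = 23 + x)
L(t, -20)*I = (23 - 20)*36 = 3*36 = 108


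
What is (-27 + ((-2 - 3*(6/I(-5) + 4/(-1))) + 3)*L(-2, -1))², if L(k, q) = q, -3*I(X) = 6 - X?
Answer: 244036/121 ≈ 2016.8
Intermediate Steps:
I(X) = -2 + X/3 (I(X) = -(6 - X)/3 = -2 + X/3)
(-27 + ((-2 - 3*(6/I(-5) + 4/(-1))) + 3)*L(-2, -1))² = (-27 + ((-2 - 3*(6/(-2 + (⅓)*(-5)) + 4/(-1))) + 3)*(-1))² = (-27 + ((-2 - 3*(6/(-2 - 5/3) + 4*(-1))) + 3)*(-1))² = (-27 + ((-2 - 3*(6/(-11/3) - 4)) + 3)*(-1))² = (-27 + ((-2 - 3*(6*(-3/11) - 4)) + 3)*(-1))² = (-27 + ((-2 - 3*(-18/11 - 4)) + 3)*(-1))² = (-27 + ((-2 - 3*(-62/11)) + 3)*(-1))² = (-27 + ((-2 + 186/11) + 3)*(-1))² = (-27 + (164/11 + 3)*(-1))² = (-27 + (197/11)*(-1))² = (-27 - 197/11)² = (-494/11)² = 244036/121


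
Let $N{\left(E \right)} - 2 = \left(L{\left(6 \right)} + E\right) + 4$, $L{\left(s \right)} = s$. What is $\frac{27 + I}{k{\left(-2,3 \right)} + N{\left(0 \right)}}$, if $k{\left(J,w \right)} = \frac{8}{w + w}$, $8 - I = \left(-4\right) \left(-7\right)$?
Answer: $\frac{21}{40} \approx 0.525$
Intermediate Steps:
$I = -20$ ($I = 8 - \left(-4\right) \left(-7\right) = 8 - 28 = -20$)
$N{\left(E \right)} = 12 + E$ ($N{\left(E \right)} = 2 + \left(\left(6 + E\right) + 4\right) = 2 + \left(10 + E\right) = 12 + E$)
$k{\left(J,w \right)} = \frac{4}{w}$ ($k{\left(J,w \right)} = \frac{8}{2 w} = 8 \frac{1}{2 w} = \frac{4}{w}$)
$\frac{27 + I}{k{\left(-2,3 \right)} + N{\left(0 \right)}} = \frac{27 - 20}{\frac{4}{3} + \left(12 + 0\right)} = \frac{7}{4 \cdot \frac{1}{3} + 12} = \frac{7}{\frac{4}{3} + 12} = \frac{7}{\frac{40}{3}} = 7 \cdot \frac{3}{40} = \frac{21}{40}$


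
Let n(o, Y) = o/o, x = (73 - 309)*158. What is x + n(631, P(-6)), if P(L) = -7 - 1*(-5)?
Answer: -37287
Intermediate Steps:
P(L) = -2 (P(L) = -7 + 5 = -2)
x = -37288 (x = -236*158 = -37288)
n(o, Y) = 1
x + n(631, P(-6)) = -37288 + 1 = -37287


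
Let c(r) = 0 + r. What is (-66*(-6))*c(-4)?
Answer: -1584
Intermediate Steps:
c(r) = r
(-66*(-6))*c(-4) = -66*(-6)*(-4) = 396*(-4) = -1584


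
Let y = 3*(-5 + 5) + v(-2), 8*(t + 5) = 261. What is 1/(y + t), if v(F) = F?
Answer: 8/205 ≈ 0.039024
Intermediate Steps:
t = 221/8 (t = -5 + (⅛)*261 = -5 + 261/8 = 221/8 ≈ 27.625)
y = -2 (y = 3*(-5 + 5) - 2 = 3*0 - 2 = 0 - 2 = -2)
1/(y + t) = 1/(-2 + 221/8) = 1/(205/8) = 8/205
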